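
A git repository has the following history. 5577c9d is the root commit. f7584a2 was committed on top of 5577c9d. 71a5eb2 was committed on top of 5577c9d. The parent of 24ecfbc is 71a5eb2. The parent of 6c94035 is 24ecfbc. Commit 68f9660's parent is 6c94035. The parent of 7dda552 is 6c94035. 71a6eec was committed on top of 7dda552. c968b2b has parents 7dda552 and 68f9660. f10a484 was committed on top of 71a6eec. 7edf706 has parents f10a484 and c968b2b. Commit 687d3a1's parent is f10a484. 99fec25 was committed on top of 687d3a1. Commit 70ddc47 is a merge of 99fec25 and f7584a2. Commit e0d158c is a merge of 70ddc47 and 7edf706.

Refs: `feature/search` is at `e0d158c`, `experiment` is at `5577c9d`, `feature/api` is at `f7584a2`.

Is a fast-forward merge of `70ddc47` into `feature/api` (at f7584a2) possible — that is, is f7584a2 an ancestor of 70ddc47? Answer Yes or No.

Yes

A fast-forward from f7584a2 to 70ddc47 is possible iff f7584a2 is an ancestor of 70ddc47.
Ancestors of 70ddc47: {24ecfbc, 5577c9d, 687d3a1, 6c94035, 70ddc47, 71a5eb2, 71a6eec, 7dda552, 99fec25, f10a484, f7584a2}.
f7584a2 is among them, so fast-forward is possible.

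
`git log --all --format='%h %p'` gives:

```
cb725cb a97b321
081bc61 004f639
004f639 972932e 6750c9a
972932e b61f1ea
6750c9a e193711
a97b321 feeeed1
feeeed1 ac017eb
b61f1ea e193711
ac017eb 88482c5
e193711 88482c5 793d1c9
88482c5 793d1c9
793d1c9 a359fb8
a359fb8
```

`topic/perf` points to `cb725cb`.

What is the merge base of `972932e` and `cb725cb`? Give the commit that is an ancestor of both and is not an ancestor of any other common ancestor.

Ancestors of 972932e: {793d1c9, 88482c5, 972932e, a359fb8, b61f1ea, e193711}.
Ancestors of cb725cb: {793d1c9, 88482c5, a359fb8, a97b321, ac017eb, cb725cb, feeeed1}.
Common ancestors: {793d1c9, 88482c5, a359fb8}.
Among these, 88482c5 is not an ancestor of any other common ancestor — it is the merge base.

88482c5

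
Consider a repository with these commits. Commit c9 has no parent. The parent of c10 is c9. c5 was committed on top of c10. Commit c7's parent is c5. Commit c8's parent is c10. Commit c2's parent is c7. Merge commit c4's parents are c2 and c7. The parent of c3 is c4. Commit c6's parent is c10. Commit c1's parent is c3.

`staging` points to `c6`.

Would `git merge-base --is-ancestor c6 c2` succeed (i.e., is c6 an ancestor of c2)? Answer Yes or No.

Ancestors of c2: {c10, c2, c5, c7, c9}.
c6 is not in that set, so it is not an ancestor of c2.

No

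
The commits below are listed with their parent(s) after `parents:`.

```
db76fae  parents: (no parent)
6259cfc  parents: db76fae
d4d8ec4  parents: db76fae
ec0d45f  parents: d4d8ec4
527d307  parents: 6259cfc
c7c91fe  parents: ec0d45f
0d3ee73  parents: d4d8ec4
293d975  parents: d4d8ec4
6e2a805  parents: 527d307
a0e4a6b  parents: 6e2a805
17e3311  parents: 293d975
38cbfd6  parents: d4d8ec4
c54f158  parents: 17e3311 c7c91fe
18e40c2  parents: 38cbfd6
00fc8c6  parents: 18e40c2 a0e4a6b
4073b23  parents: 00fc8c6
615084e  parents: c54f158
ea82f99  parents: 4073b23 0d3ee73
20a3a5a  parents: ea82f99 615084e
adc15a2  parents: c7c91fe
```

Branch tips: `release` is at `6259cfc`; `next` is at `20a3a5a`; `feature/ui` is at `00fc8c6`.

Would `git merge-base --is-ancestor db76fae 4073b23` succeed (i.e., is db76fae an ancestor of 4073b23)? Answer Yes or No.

Ancestors of 4073b23 (commits reachable by following parents): {00fc8c6, 18e40c2, 38cbfd6, 4073b23, 527d307, 6259cfc, 6e2a805, a0e4a6b, d4d8ec4, db76fae}.
db76fae is in that set, so it is an ancestor of 4073b23.

Yes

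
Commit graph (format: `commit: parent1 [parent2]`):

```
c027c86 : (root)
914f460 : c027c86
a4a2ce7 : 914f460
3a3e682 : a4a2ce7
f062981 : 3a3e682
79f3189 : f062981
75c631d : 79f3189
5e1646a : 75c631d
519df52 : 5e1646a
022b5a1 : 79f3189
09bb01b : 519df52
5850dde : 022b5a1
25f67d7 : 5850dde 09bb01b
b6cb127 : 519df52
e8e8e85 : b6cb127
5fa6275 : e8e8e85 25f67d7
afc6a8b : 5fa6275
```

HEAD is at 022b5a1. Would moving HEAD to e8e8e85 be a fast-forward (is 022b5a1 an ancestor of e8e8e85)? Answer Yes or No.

No

A fast-forward from 022b5a1 to e8e8e85 is possible iff 022b5a1 is an ancestor of e8e8e85.
Ancestors of e8e8e85: {3a3e682, 519df52, 5e1646a, 75c631d, 79f3189, 914f460, a4a2ce7, b6cb127, c027c86, e8e8e85, f062981}.
022b5a1 is not among them, so fast-forward is not possible.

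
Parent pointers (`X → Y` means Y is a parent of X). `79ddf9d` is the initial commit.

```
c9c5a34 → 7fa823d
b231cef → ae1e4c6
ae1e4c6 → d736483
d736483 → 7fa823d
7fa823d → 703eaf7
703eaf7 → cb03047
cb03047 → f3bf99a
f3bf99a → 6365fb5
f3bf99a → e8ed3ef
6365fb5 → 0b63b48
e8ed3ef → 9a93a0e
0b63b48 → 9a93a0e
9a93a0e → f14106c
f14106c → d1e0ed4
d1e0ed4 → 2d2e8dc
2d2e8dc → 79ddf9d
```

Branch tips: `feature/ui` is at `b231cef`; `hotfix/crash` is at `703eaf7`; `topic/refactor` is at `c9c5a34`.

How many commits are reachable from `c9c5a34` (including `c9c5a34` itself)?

13

Walking parent pointers from c9c5a34: reachable set = {0b63b48, 2d2e8dc, 6365fb5, 703eaf7, 79ddf9d, 7fa823d, 9a93a0e, c9c5a34, cb03047, d1e0ed4, e8ed3ef, f14106c, f3bf99a}.
That is 13 commits.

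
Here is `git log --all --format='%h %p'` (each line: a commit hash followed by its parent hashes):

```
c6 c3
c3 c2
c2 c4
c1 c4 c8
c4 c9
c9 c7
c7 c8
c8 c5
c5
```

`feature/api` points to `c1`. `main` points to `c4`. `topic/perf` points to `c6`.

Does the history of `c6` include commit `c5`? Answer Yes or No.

Ancestors of c6 (commits reachable by following parents): {c2, c3, c4, c5, c6, c7, c8, c9}.
c5 is in that set, so it is an ancestor of c6.

Yes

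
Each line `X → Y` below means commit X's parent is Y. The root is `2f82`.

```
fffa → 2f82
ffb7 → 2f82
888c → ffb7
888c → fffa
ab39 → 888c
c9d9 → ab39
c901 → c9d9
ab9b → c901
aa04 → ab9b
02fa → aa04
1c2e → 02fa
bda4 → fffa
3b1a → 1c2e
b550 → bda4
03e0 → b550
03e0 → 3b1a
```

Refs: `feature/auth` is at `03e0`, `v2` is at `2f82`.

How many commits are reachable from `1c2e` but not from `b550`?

9

Reachable from 1c2e: {02fa, 1c2e, 2f82, 888c, aa04, ab39, ab9b, c901, c9d9, ffb7, fffa}.
Reachable from b550: {2f82, b550, bda4, fffa}.
In 1c2e's history but not b550's: {02fa, 1c2e, 888c, aa04, ab39, ab9b, c901, c9d9, ffb7} — 9 commits.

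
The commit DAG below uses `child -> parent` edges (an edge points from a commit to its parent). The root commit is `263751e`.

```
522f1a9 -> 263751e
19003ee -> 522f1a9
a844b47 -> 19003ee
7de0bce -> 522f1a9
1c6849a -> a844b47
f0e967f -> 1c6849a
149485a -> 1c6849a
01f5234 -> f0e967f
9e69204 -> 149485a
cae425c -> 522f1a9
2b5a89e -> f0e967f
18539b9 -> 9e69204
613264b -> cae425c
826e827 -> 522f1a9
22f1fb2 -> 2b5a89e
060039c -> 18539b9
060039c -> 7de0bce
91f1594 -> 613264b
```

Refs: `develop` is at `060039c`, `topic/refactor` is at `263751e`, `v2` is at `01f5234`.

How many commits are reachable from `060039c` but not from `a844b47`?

Reachable from 060039c: {060039c, 149485a, 18539b9, 19003ee, 1c6849a, 263751e, 522f1a9, 7de0bce, 9e69204, a844b47}.
Reachable from a844b47: {19003ee, 263751e, 522f1a9, a844b47}.
In 060039c's history but not a844b47's: {060039c, 149485a, 18539b9, 1c6849a, 7de0bce, 9e69204} — 6 commits.

6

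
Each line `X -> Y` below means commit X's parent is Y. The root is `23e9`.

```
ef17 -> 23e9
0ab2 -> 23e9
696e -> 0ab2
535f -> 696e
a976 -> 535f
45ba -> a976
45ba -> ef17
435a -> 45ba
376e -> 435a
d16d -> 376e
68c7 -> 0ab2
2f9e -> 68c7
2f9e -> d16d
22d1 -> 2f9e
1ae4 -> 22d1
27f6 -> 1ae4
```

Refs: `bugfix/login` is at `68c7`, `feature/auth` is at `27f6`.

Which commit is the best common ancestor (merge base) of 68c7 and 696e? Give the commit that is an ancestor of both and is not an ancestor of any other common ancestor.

0ab2

Ancestors of 68c7: {0ab2, 23e9, 68c7}.
Ancestors of 696e: {0ab2, 23e9, 696e}.
Common ancestors: {0ab2, 23e9}.
Among these, 0ab2 is not an ancestor of any other common ancestor — it is the merge base.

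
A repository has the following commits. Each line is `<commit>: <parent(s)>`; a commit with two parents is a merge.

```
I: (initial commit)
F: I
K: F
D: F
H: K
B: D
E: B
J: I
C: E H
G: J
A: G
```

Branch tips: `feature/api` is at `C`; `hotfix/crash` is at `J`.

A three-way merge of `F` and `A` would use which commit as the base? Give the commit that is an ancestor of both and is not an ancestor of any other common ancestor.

I

Ancestors of F: {F, I}.
Ancestors of A: {A, G, I, J}.
Common ancestors: {I}.
The only common ancestor is I, so it is the merge base.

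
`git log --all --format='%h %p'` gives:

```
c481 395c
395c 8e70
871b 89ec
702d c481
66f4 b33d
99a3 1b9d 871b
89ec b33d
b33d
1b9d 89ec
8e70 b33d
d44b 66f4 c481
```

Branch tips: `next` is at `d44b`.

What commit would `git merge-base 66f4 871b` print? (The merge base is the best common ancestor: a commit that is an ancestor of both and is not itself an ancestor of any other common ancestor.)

Ancestors of 66f4: {66f4, b33d}.
Ancestors of 871b: {871b, 89ec, b33d}.
Common ancestors: {b33d}.
The only common ancestor is b33d, so it is the merge base.

b33d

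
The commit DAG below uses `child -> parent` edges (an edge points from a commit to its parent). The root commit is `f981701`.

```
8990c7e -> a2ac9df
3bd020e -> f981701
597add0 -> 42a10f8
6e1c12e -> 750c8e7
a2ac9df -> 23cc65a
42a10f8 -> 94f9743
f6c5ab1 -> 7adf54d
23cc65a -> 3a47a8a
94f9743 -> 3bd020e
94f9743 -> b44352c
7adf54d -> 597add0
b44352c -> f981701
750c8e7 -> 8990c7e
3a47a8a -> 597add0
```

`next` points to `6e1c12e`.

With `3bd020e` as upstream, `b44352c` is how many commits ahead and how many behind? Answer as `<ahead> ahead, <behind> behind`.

1 ahead, 1 behind

Reachable from b44352c: {b44352c, f981701}.
Reachable from 3bd020e: {3bd020e, f981701}.
Only in b44352c's history (ahead): {b44352c} — 1.
Only in 3bd020e's history (behind): {3bd020e} — 1.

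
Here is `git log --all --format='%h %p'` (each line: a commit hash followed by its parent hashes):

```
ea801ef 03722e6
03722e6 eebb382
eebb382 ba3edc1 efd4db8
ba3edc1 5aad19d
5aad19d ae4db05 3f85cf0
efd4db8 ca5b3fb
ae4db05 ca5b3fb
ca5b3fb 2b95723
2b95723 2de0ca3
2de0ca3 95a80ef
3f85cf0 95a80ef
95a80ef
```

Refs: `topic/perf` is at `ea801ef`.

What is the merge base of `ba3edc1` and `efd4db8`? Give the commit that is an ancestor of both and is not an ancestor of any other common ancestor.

ca5b3fb

Ancestors of ba3edc1: {2b95723, 2de0ca3, 3f85cf0, 5aad19d, 95a80ef, ae4db05, ba3edc1, ca5b3fb}.
Ancestors of efd4db8: {2b95723, 2de0ca3, 95a80ef, ca5b3fb, efd4db8}.
Common ancestors: {2b95723, 2de0ca3, 95a80ef, ca5b3fb}.
Among these, ca5b3fb is not an ancestor of any other common ancestor — it is the merge base.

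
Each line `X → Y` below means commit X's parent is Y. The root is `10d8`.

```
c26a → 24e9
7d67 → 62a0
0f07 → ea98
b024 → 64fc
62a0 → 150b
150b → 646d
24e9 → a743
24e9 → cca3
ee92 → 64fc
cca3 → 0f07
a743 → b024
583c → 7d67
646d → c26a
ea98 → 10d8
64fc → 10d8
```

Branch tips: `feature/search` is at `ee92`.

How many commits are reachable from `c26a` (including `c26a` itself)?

9

Walking parent pointers from c26a: reachable set = {0f07, 10d8, 24e9, 64fc, a743, b024, c26a, cca3, ea98}.
That is 9 commits.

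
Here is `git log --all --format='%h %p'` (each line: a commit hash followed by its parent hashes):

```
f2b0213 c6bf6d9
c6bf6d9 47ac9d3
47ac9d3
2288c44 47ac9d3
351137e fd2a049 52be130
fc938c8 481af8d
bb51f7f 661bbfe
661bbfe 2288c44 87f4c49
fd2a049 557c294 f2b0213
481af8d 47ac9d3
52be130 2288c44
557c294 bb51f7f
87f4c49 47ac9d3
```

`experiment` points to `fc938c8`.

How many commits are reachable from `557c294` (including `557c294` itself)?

Walking parent pointers from 557c294: reachable set = {2288c44, 47ac9d3, 557c294, 661bbfe, 87f4c49, bb51f7f}.
That is 6 commits.

6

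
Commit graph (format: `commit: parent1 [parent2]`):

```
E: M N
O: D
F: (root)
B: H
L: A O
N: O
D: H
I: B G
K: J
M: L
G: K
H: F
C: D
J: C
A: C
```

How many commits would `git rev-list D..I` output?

Reachable from I: {B, C, D, F, G, H, I, J, K}.
Reachable from D: {D, F, H}.
In I's history but not D's: {B, C, G, I, J, K} — 6 commits.

6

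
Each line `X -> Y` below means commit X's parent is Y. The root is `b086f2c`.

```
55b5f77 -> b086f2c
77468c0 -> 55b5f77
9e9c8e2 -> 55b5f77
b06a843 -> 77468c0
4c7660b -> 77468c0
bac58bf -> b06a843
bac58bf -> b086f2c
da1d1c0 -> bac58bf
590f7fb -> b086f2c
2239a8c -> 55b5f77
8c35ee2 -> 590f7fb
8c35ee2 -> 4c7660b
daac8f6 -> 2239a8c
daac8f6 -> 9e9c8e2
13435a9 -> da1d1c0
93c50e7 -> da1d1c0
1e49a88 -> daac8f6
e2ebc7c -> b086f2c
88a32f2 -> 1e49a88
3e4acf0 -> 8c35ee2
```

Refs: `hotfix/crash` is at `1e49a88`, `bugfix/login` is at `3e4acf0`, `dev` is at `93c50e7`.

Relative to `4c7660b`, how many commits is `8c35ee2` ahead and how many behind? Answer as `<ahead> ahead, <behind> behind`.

2 ahead, 0 behind

Reachable from 8c35ee2: {4c7660b, 55b5f77, 590f7fb, 77468c0, 8c35ee2, b086f2c}.
Reachable from 4c7660b: {4c7660b, 55b5f77, 77468c0, b086f2c}.
Only in 8c35ee2's history (ahead): {590f7fb, 8c35ee2} — 2.
Only in 4c7660b's history (behind): {} — 0.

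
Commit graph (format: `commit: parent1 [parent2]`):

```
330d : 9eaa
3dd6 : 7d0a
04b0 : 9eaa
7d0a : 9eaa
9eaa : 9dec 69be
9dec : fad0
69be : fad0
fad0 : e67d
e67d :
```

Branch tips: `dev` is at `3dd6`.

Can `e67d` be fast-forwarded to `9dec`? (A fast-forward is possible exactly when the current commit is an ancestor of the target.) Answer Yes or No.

Yes

A fast-forward from e67d to 9dec is possible iff e67d is an ancestor of 9dec.
Ancestors of 9dec: {9dec, e67d, fad0}.
e67d is among them, so fast-forward is possible.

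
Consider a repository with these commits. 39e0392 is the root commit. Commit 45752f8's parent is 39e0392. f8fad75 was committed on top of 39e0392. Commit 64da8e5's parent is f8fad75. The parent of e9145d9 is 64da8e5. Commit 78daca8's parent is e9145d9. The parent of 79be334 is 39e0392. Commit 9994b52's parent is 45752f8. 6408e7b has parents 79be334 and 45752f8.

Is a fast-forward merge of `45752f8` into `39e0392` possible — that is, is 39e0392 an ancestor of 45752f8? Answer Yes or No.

Yes

A fast-forward from 39e0392 to 45752f8 is possible iff 39e0392 is an ancestor of 45752f8.
Ancestors of 45752f8: {39e0392, 45752f8}.
39e0392 is among them, so fast-forward is possible.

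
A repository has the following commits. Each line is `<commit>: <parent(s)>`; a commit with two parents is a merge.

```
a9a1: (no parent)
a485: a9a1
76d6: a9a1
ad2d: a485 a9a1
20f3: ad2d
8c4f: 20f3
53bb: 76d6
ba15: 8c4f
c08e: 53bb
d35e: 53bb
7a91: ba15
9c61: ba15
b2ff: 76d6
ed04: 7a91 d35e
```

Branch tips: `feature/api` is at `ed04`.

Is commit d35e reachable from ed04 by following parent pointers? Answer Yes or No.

Ancestors of ed04 (commits reachable by following parents): {20f3, 53bb, 76d6, 7a91, 8c4f, a485, a9a1, ad2d, ba15, d35e, ed04}.
d35e is in that set, so it is an ancestor of ed04.

Yes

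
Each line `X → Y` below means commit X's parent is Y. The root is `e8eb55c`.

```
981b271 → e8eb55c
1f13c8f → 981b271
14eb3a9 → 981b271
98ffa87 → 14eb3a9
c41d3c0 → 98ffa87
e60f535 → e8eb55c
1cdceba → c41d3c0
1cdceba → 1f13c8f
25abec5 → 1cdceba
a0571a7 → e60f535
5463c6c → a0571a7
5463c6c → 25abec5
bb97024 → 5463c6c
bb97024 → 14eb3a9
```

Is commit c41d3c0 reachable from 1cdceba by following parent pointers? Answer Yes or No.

Ancestors of 1cdceba (commits reachable by following parents): {14eb3a9, 1cdceba, 1f13c8f, 981b271, 98ffa87, c41d3c0, e8eb55c}.
c41d3c0 is in that set, so it is an ancestor of 1cdceba.

Yes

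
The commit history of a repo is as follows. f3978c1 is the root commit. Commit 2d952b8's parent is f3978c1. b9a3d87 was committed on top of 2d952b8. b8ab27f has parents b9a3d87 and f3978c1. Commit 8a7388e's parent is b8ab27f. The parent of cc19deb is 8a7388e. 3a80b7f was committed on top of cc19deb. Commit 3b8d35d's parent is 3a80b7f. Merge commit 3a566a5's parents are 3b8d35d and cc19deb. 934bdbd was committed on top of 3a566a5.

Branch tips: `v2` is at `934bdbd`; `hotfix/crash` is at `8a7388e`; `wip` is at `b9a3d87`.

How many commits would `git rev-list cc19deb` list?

6

Walking parent pointers from cc19deb: reachable set = {2d952b8, 8a7388e, b8ab27f, b9a3d87, cc19deb, f3978c1}.
That is 6 commits.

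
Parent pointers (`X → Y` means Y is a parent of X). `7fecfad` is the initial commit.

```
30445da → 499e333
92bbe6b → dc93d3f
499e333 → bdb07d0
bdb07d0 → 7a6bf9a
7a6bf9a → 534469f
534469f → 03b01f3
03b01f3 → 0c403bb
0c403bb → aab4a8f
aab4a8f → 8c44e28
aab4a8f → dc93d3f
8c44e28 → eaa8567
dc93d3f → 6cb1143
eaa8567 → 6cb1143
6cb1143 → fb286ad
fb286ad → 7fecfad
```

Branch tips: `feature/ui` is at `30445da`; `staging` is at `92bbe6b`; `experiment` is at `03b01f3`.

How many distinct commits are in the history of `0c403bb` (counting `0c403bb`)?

Walking parent pointers from 0c403bb: reachable set = {0c403bb, 6cb1143, 7fecfad, 8c44e28, aab4a8f, dc93d3f, eaa8567, fb286ad}.
That is 8 commits.

8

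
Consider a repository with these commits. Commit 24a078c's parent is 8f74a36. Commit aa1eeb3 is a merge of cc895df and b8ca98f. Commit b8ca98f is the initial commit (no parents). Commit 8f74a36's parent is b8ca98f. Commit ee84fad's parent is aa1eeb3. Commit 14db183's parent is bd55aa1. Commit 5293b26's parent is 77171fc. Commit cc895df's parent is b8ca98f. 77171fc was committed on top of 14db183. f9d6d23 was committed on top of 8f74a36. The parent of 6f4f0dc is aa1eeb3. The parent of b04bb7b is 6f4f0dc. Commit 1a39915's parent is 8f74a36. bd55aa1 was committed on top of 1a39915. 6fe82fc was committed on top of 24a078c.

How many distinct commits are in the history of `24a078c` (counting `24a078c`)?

3

Walking parent pointers from 24a078c: reachable set = {24a078c, 8f74a36, b8ca98f}.
That is 3 commits.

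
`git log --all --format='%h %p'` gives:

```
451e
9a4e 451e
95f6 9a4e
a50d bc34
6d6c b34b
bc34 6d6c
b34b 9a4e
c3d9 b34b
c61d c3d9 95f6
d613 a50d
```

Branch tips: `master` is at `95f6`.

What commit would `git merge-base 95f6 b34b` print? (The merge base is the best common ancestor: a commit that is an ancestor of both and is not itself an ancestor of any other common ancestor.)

9a4e

Ancestors of 95f6: {451e, 95f6, 9a4e}.
Ancestors of b34b: {451e, 9a4e, b34b}.
Common ancestors: {451e, 9a4e}.
Among these, 9a4e is not an ancestor of any other common ancestor — it is the merge base.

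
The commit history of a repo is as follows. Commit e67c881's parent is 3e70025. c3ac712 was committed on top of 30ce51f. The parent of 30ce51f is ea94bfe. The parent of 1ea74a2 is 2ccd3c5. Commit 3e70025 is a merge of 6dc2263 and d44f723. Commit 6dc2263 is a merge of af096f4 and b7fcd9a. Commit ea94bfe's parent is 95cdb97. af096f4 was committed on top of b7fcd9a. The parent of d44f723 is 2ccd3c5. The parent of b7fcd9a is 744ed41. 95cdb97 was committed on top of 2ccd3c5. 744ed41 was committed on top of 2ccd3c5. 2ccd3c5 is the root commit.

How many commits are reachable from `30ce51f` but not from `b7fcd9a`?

3

Reachable from 30ce51f: {2ccd3c5, 30ce51f, 95cdb97, ea94bfe}.
Reachable from b7fcd9a: {2ccd3c5, 744ed41, b7fcd9a}.
In 30ce51f's history but not b7fcd9a's: {30ce51f, 95cdb97, ea94bfe} — 3 commits.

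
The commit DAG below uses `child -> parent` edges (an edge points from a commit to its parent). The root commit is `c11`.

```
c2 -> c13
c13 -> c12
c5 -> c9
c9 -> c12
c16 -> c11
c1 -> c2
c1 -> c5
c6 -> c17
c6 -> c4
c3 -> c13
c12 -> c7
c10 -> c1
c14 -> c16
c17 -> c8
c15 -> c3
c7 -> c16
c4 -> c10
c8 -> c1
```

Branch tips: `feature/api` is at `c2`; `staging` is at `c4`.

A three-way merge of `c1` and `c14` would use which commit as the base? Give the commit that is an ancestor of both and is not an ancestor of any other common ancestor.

Ancestors of c1: {c1, c11, c12, c13, c16, c2, c5, c7, c9}.
Ancestors of c14: {c11, c14, c16}.
Common ancestors: {c11, c16}.
Among these, c16 is not an ancestor of any other common ancestor — it is the merge base.

c16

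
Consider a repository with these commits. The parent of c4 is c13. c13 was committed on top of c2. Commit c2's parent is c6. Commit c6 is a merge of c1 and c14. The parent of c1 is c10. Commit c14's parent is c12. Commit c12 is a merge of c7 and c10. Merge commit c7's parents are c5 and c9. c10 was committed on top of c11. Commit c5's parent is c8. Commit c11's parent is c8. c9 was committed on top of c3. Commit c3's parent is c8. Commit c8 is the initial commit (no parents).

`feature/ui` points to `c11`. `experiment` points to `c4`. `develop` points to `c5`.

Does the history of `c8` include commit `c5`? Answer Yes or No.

Ancestors of c8: {c8}.
c5 is not in that set, so it is not an ancestor of c8.

No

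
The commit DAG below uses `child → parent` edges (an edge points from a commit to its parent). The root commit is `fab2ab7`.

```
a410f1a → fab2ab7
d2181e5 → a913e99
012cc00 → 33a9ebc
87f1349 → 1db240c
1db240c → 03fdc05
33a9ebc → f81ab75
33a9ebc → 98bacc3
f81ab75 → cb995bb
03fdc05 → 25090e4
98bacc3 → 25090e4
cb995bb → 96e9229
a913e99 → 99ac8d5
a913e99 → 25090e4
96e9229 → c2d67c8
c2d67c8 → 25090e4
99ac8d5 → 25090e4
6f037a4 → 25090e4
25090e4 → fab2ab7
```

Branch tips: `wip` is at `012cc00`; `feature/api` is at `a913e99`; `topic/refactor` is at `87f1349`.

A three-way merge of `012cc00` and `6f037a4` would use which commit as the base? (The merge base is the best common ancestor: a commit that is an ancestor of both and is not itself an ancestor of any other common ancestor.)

25090e4

Ancestors of 012cc00: {012cc00, 25090e4, 33a9ebc, 96e9229, 98bacc3, c2d67c8, cb995bb, f81ab75, fab2ab7}.
Ancestors of 6f037a4: {25090e4, 6f037a4, fab2ab7}.
Common ancestors: {25090e4, fab2ab7}.
Among these, 25090e4 is not an ancestor of any other common ancestor — it is the merge base.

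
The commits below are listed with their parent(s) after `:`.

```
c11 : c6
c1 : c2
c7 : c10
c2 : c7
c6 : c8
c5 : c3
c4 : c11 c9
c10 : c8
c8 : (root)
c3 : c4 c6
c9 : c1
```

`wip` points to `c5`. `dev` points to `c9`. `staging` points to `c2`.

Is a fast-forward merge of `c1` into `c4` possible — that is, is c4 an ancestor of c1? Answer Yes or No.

No

A fast-forward from c4 to c1 is possible iff c4 is an ancestor of c1.
Ancestors of c1: {c1, c10, c2, c7, c8}.
c4 is not among them, so fast-forward is not possible.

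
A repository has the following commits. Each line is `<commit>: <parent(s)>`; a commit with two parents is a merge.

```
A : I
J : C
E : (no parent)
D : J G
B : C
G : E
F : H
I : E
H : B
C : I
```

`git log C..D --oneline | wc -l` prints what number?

Reachable from D: {C, D, E, G, I, J}.
Reachable from C: {C, E, I}.
In D's history but not C's: {D, G, J} — 3 commits.

3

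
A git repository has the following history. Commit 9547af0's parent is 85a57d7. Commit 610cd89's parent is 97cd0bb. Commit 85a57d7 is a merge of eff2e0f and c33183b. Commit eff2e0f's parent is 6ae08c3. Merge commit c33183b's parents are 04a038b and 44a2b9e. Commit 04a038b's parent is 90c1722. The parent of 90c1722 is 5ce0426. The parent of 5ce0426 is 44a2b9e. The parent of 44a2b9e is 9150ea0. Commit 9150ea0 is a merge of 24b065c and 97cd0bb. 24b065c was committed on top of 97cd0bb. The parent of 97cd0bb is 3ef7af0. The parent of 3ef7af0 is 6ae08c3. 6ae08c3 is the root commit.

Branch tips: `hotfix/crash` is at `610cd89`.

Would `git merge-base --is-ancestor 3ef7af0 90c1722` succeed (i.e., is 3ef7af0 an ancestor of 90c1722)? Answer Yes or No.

Yes

Ancestors of 90c1722 (commits reachable by following parents): {24b065c, 3ef7af0, 44a2b9e, 5ce0426, 6ae08c3, 90c1722, 9150ea0, 97cd0bb}.
3ef7af0 is in that set, so it is an ancestor of 90c1722.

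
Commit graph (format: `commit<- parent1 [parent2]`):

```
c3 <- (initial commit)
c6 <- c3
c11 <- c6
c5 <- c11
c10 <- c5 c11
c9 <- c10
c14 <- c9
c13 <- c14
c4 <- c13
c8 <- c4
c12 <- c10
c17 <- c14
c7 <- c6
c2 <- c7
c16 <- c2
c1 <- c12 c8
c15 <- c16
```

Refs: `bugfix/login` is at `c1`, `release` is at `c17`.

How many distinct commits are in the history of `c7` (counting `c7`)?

3

Walking parent pointers from c7: reachable set = {c3, c6, c7}.
That is 3 commits.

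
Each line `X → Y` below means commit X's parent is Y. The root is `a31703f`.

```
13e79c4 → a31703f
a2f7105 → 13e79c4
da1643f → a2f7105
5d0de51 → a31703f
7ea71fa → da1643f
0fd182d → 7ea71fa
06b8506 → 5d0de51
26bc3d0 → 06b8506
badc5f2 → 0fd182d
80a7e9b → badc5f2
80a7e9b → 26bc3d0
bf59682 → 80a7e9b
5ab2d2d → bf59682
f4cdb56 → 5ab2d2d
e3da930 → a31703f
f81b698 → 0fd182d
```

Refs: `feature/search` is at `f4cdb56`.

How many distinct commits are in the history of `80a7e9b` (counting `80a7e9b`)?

11

Walking parent pointers from 80a7e9b: reachable set = {06b8506, 0fd182d, 13e79c4, 26bc3d0, 5d0de51, 7ea71fa, 80a7e9b, a2f7105, a31703f, badc5f2, da1643f}.
That is 11 commits.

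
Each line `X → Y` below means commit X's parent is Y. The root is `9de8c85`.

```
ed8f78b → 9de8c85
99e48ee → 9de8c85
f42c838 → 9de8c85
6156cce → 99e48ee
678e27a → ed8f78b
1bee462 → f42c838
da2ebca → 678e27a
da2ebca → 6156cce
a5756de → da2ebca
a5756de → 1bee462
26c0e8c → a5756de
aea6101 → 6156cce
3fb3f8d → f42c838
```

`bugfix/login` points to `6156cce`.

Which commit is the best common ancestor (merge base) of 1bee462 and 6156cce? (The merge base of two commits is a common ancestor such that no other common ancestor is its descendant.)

Ancestors of 1bee462: {1bee462, 9de8c85, f42c838}.
Ancestors of 6156cce: {6156cce, 99e48ee, 9de8c85}.
Common ancestors: {9de8c85}.
The only common ancestor is 9de8c85, so it is the merge base.

9de8c85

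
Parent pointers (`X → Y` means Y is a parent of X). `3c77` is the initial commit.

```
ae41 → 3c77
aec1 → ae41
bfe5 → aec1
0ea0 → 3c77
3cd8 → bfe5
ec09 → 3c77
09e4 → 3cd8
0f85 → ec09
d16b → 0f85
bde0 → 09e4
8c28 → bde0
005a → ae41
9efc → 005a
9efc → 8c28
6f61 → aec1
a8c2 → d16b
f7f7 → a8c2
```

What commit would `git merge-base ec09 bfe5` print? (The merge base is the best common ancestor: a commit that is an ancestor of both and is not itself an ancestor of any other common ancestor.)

Ancestors of ec09: {3c77, ec09}.
Ancestors of bfe5: {3c77, ae41, aec1, bfe5}.
Common ancestors: {3c77}.
The only common ancestor is 3c77, so it is the merge base.

3c77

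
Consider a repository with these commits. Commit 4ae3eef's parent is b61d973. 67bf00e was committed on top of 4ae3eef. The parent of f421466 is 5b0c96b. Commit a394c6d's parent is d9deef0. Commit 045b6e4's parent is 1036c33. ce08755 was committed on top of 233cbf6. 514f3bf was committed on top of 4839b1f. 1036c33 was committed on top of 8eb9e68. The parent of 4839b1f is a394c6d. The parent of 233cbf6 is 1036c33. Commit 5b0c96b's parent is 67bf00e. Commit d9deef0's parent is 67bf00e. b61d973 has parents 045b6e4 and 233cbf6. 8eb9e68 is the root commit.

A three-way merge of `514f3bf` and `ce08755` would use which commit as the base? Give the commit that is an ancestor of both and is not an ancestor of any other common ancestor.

233cbf6

Ancestors of 514f3bf: {045b6e4, 1036c33, 233cbf6, 4839b1f, 4ae3eef, 514f3bf, 67bf00e, 8eb9e68, a394c6d, b61d973, d9deef0}.
Ancestors of ce08755: {1036c33, 233cbf6, 8eb9e68, ce08755}.
Common ancestors: {1036c33, 233cbf6, 8eb9e68}.
Among these, 233cbf6 is not an ancestor of any other common ancestor — it is the merge base.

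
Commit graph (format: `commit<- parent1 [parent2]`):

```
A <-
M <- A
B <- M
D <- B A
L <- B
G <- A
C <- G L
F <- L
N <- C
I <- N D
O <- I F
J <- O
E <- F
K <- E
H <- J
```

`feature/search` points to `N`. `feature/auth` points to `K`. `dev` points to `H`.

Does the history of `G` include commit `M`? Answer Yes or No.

Ancestors of G: {A, G}.
M is not in that set, so it is not an ancestor of G.

No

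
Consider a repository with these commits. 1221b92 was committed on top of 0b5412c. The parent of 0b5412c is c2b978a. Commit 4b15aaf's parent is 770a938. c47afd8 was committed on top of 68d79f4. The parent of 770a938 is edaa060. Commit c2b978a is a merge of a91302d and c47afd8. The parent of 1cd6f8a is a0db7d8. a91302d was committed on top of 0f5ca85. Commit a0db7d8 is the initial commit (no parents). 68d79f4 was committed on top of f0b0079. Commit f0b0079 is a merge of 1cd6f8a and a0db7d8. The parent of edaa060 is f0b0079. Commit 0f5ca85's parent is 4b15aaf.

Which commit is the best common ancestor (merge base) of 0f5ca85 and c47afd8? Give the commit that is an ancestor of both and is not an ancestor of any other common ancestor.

Ancestors of 0f5ca85: {0f5ca85, 1cd6f8a, 4b15aaf, 770a938, a0db7d8, edaa060, f0b0079}.
Ancestors of c47afd8: {1cd6f8a, 68d79f4, a0db7d8, c47afd8, f0b0079}.
Common ancestors: {1cd6f8a, a0db7d8, f0b0079}.
Among these, f0b0079 is not an ancestor of any other common ancestor — it is the merge base.

f0b0079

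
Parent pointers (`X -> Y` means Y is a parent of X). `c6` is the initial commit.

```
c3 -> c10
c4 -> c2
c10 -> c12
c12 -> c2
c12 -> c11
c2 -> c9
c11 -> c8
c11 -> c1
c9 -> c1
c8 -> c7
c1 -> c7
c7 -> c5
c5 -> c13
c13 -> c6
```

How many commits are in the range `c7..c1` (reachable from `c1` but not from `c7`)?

1

Reachable from c1: {c1, c13, c5, c6, c7}.
Reachable from c7: {c13, c5, c6, c7}.
In c1's history but not c7's: {c1} — 1 commit.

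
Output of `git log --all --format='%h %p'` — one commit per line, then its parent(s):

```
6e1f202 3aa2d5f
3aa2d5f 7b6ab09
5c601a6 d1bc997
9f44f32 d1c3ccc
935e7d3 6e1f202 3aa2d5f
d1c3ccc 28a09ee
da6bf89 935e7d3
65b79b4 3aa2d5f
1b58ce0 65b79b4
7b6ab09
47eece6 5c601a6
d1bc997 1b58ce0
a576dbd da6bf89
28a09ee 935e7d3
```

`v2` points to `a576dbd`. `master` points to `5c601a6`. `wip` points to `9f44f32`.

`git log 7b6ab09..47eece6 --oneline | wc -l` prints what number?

Reachable from 47eece6: {1b58ce0, 3aa2d5f, 47eece6, 5c601a6, 65b79b4, 7b6ab09, d1bc997}.
Reachable from 7b6ab09: {7b6ab09}.
In 47eece6's history but not 7b6ab09's: {1b58ce0, 3aa2d5f, 47eece6, 5c601a6, 65b79b4, d1bc997} — 6 commits.

6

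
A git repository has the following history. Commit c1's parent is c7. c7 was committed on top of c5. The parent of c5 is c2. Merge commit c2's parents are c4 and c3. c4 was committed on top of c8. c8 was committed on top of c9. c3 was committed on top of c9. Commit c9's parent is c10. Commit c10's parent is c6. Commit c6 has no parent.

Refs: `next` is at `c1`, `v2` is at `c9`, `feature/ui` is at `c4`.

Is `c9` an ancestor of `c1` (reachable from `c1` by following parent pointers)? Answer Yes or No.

Ancestors of c1 (commits reachable by following parents): {c1, c10, c2, c3, c4, c5, c6, c7, c8, c9}.
c9 is in that set, so it is an ancestor of c1.

Yes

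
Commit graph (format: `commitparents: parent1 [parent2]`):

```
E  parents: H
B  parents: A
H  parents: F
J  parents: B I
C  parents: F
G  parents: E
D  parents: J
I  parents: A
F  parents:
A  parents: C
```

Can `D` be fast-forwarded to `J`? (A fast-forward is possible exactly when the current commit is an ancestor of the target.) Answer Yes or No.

No

A fast-forward from D to J is possible iff D is an ancestor of J.
Ancestors of J: {A, B, C, F, I, J}.
D is not among them, so fast-forward is not possible.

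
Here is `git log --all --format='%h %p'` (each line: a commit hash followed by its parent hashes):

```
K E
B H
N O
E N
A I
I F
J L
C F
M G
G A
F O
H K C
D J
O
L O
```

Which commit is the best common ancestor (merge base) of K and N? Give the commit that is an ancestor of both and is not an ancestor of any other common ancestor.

N

Ancestors of K: {E, K, N, O}.
Ancestors of N: {N, O}.
Common ancestors: {N, O}.
Among these, N is not an ancestor of any other common ancestor — it is the merge base.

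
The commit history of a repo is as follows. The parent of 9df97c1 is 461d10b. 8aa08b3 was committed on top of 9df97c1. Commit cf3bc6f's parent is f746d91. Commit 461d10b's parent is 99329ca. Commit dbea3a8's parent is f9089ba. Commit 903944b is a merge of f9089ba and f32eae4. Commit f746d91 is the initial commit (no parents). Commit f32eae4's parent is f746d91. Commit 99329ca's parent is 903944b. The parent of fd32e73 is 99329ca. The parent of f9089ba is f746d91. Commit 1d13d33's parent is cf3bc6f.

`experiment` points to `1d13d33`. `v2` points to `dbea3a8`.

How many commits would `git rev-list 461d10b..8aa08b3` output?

2

Reachable from 8aa08b3: {461d10b, 8aa08b3, 903944b, 99329ca, 9df97c1, f32eae4, f746d91, f9089ba}.
Reachable from 461d10b: {461d10b, 903944b, 99329ca, f32eae4, f746d91, f9089ba}.
In 8aa08b3's history but not 461d10b's: {8aa08b3, 9df97c1} — 2 commits.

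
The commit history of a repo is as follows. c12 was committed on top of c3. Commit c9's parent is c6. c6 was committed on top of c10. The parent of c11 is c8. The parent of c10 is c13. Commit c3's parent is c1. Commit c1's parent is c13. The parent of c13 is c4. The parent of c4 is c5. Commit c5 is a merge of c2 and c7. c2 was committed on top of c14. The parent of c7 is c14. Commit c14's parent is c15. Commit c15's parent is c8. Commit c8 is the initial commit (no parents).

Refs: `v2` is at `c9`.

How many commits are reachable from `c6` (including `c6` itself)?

10

Walking parent pointers from c6: reachable set = {c10, c13, c14, c15, c2, c4, c5, c6, c7, c8}.
That is 10 commits.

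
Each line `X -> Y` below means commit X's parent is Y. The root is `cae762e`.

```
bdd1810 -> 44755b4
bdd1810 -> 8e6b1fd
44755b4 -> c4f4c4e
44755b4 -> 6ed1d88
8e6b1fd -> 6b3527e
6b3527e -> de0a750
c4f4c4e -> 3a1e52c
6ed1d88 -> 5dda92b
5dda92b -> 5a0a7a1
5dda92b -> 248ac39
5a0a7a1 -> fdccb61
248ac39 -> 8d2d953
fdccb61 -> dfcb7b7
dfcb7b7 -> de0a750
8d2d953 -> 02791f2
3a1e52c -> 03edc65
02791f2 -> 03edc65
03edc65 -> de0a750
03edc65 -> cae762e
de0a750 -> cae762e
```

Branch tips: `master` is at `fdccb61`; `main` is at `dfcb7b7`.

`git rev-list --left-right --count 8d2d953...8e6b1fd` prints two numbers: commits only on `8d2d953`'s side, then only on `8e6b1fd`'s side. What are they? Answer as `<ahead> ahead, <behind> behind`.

3 ahead, 2 behind

Reachable from 8d2d953: {02791f2, 03edc65, 8d2d953, cae762e, de0a750}.
Reachable from 8e6b1fd: {6b3527e, 8e6b1fd, cae762e, de0a750}.
Only in 8d2d953's history (ahead): {02791f2, 03edc65, 8d2d953} — 3.
Only in 8e6b1fd's history (behind): {6b3527e, 8e6b1fd} — 2.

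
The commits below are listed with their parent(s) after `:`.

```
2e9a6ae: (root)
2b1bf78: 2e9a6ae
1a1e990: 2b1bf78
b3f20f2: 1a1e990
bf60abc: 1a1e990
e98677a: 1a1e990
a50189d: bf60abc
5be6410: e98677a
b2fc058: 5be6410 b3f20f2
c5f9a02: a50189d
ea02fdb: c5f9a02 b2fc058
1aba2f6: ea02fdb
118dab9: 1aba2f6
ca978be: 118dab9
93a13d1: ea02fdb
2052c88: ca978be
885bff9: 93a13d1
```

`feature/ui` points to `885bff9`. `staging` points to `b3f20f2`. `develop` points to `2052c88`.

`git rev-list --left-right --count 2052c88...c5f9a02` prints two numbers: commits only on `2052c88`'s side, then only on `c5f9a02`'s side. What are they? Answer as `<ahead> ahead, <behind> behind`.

Reachable from 2052c88: {118dab9, 1a1e990, 1aba2f6, 2052c88, 2b1bf78, 2e9a6ae, 5be6410, a50189d, b2fc058, b3f20f2, bf60abc, c5f9a02, ca978be, e98677a, ea02fdb}.
Reachable from c5f9a02: {1a1e990, 2b1bf78, 2e9a6ae, a50189d, bf60abc, c5f9a02}.
Only in 2052c88's history (ahead): {118dab9, 1aba2f6, 2052c88, 5be6410, b2fc058, b3f20f2, ca978be, e98677a, ea02fdb} — 9.
Only in c5f9a02's history (behind): {} — 0.

9 ahead, 0 behind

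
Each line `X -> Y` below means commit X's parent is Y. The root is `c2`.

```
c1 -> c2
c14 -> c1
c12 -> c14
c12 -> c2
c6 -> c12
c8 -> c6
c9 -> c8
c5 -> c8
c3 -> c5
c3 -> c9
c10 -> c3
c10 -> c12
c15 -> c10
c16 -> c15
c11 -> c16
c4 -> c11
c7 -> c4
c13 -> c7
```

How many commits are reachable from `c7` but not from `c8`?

9

Reachable from c7: {c1, c10, c11, c12, c14, c15, c16, c2, c3, c4, c5, c6, c7, c8, c9}.
Reachable from c8: {c1, c12, c14, c2, c6, c8}.
In c7's history but not c8's: {c10, c11, c15, c16, c3, c4, c5, c7, c9} — 9 commits.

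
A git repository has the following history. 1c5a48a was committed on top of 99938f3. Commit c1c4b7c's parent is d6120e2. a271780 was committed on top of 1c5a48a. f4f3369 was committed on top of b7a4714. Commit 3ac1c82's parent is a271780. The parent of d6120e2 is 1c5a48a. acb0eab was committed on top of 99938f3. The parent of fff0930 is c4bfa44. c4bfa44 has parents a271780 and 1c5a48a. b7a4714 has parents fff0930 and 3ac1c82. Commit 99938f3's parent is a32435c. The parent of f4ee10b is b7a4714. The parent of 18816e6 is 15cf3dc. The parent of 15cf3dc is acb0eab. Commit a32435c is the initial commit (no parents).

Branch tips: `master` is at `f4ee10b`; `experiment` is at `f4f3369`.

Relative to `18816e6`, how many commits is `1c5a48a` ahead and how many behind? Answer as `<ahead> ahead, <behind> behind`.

1 ahead, 3 behind

Reachable from 1c5a48a: {1c5a48a, 99938f3, a32435c}.
Reachable from 18816e6: {15cf3dc, 18816e6, 99938f3, a32435c, acb0eab}.
Only in 1c5a48a's history (ahead): {1c5a48a} — 1.
Only in 18816e6's history (behind): {15cf3dc, 18816e6, acb0eab} — 3.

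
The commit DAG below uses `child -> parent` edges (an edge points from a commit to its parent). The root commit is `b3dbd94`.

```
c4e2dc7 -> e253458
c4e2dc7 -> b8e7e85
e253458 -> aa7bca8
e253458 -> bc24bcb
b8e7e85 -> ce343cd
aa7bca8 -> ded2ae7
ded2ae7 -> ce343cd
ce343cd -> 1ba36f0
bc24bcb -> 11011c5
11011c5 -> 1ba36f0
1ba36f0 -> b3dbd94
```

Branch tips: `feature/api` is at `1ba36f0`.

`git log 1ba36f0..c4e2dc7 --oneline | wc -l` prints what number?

8

Reachable from c4e2dc7: {11011c5, 1ba36f0, aa7bca8, b3dbd94, b8e7e85, bc24bcb, c4e2dc7, ce343cd, ded2ae7, e253458}.
Reachable from 1ba36f0: {1ba36f0, b3dbd94}.
In c4e2dc7's history but not 1ba36f0's: {11011c5, aa7bca8, b8e7e85, bc24bcb, c4e2dc7, ce343cd, ded2ae7, e253458} — 8 commits.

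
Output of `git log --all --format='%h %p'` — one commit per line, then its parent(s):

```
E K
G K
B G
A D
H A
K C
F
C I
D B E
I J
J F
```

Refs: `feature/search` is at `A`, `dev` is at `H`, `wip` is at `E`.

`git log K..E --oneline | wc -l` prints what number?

1

Reachable from E: {C, E, F, I, J, K}.
Reachable from K: {C, F, I, J, K}.
In E's history but not K's: {E} — 1 commit.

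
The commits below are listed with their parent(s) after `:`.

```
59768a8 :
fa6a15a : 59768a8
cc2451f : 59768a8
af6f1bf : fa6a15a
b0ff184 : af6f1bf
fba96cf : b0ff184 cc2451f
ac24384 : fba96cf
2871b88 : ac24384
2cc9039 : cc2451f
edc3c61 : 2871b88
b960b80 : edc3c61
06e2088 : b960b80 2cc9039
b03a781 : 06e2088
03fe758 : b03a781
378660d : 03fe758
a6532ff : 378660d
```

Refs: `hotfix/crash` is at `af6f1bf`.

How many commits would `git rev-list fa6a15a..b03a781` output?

Reachable from b03a781: {06e2088, 2871b88, 2cc9039, 59768a8, ac24384, af6f1bf, b03a781, b0ff184, b960b80, cc2451f, edc3c61, fa6a15a, fba96cf}.
Reachable from fa6a15a: {59768a8, fa6a15a}.
In b03a781's history but not fa6a15a's: {06e2088, 2871b88, 2cc9039, ac24384, af6f1bf, b03a781, b0ff184, b960b80, cc2451f, edc3c61, fba96cf} — 11 commits.

11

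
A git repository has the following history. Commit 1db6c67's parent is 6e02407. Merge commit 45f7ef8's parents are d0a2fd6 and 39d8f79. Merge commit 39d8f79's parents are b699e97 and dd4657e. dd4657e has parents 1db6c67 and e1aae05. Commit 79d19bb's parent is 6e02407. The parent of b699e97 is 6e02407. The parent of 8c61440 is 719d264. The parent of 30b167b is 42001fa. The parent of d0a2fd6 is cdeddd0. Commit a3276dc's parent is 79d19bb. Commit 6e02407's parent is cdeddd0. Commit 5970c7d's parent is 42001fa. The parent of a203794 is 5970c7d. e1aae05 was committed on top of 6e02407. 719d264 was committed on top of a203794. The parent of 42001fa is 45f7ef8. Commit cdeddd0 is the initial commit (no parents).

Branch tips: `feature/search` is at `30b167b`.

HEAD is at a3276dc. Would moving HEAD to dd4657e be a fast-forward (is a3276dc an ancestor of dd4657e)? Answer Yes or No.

No

A fast-forward from a3276dc to dd4657e is possible iff a3276dc is an ancestor of dd4657e.
Ancestors of dd4657e: {1db6c67, 6e02407, cdeddd0, dd4657e, e1aae05}.
a3276dc is not among them, so fast-forward is not possible.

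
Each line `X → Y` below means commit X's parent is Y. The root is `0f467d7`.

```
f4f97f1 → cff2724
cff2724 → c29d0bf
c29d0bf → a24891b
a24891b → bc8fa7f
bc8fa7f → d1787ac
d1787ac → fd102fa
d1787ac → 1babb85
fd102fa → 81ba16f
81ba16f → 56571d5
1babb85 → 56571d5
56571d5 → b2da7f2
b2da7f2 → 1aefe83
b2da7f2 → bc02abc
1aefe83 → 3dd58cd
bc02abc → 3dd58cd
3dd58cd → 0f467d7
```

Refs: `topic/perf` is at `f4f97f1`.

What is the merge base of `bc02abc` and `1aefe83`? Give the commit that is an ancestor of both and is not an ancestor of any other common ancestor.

3dd58cd

Ancestors of bc02abc: {0f467d7, 3dd58cd, bc02abc}.
Ancestors of 1aefe83: {0f467d7, 1aefe83, 3dd58cd}.
Common ancestors: {0f467d7, 3dd58cd}.
Among these, 3dd58cd is not an ancestor of any other common ancestor — it is the merge base.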